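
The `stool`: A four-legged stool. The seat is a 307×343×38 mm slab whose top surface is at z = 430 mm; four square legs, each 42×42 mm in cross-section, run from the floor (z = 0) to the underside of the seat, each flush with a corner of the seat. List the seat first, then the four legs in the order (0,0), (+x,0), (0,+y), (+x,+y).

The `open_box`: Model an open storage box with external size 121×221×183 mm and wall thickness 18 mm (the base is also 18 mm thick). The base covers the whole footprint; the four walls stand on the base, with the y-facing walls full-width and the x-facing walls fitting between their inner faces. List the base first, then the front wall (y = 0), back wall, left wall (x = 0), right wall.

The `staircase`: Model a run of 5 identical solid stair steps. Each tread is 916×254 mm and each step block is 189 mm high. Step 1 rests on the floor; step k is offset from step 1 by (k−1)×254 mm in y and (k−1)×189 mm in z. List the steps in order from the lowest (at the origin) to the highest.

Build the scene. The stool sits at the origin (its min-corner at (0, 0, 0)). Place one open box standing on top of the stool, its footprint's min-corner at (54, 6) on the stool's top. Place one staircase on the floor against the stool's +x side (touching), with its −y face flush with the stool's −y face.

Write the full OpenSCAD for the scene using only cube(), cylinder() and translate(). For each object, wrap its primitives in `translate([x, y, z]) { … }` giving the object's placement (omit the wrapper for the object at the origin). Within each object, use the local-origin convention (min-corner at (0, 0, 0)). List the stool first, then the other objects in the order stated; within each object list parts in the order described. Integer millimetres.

translate([0, 0, 392]) cube([307, 343, 38]);
cube([42, 42, 392]);
translate([265, 0, 0]) cube([42, 42, 392]);
translate([0, 301, 0]) cube([42, 42, 392]);
translate([265, 301, 0]) cube([42, 42, 392]);
translate([54, 6, 430]) {
  cube([121, 221, 18]);
  translate([0, 0, 18]) cube([121, 18, 165]);
  translate([0, 203, 18]) cube([121, 18, 165]);
  translate([0, 18, 18]) cube([18, 185, 165]);
  translate([103, 18, 18]) cube([18, 185, 165]);
}
translate([307, 0, 0]) {
  cube([916, 254, 189]);
  translate([0, 254, 189]) cube([916, 254, 189]);
  translate([0, 508, 378]) cube([916, 254, 189]);
  translate([0, 762, 567]) cube([916, 254, 189]);
  translate([0, 1016, 756]) cube([916, 254, 189]);
}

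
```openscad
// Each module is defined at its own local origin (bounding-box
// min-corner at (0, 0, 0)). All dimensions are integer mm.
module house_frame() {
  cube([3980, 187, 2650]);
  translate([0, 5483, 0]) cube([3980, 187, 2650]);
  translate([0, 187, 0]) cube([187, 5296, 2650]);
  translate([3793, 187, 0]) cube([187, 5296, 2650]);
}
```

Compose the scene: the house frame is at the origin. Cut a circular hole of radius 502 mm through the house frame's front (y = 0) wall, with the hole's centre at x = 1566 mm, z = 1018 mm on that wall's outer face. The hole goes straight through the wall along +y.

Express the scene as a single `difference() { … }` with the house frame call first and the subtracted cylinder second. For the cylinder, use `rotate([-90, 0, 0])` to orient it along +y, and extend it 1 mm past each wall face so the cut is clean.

difference() {
  house_frame();
  translate([1566, -1, 1018]) rotate([-90, 0, 0]) cylinder(h = 189, r = 502);
}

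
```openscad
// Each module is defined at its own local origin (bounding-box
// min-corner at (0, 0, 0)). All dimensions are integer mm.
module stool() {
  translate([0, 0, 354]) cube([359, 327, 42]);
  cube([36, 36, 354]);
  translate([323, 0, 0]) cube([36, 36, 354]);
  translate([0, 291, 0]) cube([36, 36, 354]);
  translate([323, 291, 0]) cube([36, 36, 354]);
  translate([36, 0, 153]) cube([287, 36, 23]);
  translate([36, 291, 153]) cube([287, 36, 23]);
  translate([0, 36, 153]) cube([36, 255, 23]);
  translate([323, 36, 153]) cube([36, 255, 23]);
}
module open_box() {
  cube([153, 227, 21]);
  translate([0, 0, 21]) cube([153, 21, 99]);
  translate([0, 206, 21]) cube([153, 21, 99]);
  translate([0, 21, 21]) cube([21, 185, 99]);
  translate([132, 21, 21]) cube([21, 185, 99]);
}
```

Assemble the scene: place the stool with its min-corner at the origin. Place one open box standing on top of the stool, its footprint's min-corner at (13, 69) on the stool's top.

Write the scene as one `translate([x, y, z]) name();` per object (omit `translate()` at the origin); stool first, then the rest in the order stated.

stool();
translate([13, 69, 396]) open_box();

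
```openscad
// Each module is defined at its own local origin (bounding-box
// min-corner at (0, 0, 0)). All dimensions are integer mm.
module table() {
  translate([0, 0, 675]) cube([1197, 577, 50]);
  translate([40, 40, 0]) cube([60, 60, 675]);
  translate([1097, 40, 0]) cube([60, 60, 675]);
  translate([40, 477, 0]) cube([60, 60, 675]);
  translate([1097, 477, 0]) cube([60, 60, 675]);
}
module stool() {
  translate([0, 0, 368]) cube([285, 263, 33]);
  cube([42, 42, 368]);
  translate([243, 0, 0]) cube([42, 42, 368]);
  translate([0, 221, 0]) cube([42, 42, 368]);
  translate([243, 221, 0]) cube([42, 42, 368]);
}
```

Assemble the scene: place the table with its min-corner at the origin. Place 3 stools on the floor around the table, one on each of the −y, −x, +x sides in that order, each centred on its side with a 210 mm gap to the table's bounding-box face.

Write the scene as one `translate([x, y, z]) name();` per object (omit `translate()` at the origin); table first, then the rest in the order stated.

table();
translate([456, -473, 0]) stool();
translate([-495, 157, 0]) stool();
translate([1407, 157, 0]) stool();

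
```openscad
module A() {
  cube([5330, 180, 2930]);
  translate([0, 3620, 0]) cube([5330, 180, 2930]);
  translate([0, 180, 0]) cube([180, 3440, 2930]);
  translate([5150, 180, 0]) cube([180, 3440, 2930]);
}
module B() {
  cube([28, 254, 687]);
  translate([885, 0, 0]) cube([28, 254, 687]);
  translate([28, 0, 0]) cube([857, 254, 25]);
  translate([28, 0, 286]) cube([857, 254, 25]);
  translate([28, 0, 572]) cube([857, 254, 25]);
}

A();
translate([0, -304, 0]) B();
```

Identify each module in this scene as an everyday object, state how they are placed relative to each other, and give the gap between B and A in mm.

The bookshelf's nearest face is 50 mm from the house frame's −y face.

A is a house frame. B is a bookshelf. The bookshelf is on the floor beside the house frame on its −y side. The gap between the bookshelf and the house frame is 50 mm.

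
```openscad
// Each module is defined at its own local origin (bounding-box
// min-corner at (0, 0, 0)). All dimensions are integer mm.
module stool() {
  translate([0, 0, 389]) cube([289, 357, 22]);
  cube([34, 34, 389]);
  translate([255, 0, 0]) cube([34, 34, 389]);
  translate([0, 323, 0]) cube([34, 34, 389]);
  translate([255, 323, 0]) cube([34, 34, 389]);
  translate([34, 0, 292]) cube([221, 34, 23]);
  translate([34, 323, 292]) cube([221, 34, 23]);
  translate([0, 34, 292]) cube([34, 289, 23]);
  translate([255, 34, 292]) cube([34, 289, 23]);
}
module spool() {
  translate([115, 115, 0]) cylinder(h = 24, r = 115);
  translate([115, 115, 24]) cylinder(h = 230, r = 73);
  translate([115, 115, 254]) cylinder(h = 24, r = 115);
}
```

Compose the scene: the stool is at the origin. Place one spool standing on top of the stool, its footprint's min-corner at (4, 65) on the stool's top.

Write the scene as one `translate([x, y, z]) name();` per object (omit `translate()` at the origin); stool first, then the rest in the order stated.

stool();
translate([4, 65, 411]) spool();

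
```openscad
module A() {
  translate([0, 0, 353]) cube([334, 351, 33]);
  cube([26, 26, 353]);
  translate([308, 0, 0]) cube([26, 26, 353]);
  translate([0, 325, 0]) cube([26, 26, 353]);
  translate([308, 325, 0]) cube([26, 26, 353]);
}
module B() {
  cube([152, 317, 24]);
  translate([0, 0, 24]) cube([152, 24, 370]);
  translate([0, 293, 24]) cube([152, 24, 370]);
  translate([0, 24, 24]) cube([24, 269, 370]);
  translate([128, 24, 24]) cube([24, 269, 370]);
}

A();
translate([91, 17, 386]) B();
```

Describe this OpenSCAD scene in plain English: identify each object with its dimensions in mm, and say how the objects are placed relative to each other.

A is a four-legged stool. The seat is 334×351 mm, 33 mm thick, top at z = 386 mm. It stands on four square legs, each 26×26 mm in cross-section, from z = 0 to the seat underside, each flush with a corner of the seat.

B is an open storage box with external size 152×317×394 mm and wall thickness 24 mm (the base is also 24 mm thick). The base covers the whole footprint; the four walls stand on the base, with the y-facing walls full-width and the x-facing walls fitting between their inner faces.

The open box is on top of the stool, centred.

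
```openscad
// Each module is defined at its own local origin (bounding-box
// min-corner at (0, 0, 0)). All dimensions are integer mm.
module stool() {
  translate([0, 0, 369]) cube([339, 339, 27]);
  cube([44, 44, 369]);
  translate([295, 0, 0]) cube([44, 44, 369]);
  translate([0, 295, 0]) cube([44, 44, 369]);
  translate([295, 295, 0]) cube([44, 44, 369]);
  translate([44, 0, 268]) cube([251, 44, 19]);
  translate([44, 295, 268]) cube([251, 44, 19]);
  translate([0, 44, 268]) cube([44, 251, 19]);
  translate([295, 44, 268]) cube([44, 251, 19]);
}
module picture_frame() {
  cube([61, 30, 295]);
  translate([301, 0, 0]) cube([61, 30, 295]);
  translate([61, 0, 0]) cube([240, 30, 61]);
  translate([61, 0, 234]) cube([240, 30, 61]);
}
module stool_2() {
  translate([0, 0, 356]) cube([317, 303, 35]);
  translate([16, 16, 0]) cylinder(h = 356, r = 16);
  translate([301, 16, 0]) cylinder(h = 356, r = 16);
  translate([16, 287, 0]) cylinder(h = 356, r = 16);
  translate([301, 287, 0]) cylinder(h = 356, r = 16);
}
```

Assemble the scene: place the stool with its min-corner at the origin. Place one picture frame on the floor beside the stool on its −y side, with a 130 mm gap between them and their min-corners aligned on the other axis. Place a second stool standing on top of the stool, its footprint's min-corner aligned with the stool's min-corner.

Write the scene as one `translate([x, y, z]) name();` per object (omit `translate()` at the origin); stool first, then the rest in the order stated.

stool();
translate([0, -160, 0]) picture_frame();
translate([0, 0, 396]) stool_2();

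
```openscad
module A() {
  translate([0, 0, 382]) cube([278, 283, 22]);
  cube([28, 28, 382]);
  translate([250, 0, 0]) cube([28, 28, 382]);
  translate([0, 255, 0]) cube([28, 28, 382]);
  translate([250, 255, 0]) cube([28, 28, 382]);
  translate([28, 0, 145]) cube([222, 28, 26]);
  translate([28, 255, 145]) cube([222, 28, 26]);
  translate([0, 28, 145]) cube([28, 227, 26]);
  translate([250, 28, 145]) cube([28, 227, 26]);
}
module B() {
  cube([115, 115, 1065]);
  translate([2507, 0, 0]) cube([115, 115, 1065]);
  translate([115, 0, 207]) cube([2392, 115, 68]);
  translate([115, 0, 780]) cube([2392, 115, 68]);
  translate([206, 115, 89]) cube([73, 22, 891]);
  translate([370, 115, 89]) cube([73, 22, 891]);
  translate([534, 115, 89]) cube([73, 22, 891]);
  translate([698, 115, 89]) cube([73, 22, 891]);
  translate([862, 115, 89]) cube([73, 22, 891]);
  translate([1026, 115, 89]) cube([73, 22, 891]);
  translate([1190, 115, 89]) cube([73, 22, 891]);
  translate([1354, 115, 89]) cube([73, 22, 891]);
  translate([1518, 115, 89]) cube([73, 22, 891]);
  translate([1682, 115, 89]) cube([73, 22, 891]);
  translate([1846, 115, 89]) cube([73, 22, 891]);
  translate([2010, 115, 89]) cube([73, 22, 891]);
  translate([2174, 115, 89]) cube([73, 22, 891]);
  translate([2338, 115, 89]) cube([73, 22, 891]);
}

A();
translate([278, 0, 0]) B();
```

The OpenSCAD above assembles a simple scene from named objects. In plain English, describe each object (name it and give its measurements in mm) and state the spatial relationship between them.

A is a simple wooden stool: a rectangular seat 278 mm (x) by 283 mm (y), 22 mm thick, top face at z = 404 mm, on four square legs, each 28×28 mm in cross-section. The legs rest on z = 0, each flush with a corner of the seat. Four stretchers, 28 mm wide and 26 mm tall, connect adjacent legs with their undersides at z = 145 mm, each running between the inner faces of the legs it joins and aligned with the legs' outer faces on the other axis.

B is a fence section. Two 115×115 mm posts, 1065 mm tall, stand on the floor with a clear span of 2392 mm between their inner faces. Two horizontal rails of 115×68 mm section span the gap between the posts with their undersides at z = 207 mm and z = 780 mm, flush with the posts' −y face. 14 pickets, each 73 mm wide, 22 mm thick and 891 mm tall, are fixed to the +y face of the rails with their bottoms at z = 89 mm, evenly spaced across the span with equal gaps (rounded down to the nearest mm) at the −x end and between each pair — any rounding remainder accumulates at the +x end.

The fence section is against the stool's +x side, with their −y faces flush.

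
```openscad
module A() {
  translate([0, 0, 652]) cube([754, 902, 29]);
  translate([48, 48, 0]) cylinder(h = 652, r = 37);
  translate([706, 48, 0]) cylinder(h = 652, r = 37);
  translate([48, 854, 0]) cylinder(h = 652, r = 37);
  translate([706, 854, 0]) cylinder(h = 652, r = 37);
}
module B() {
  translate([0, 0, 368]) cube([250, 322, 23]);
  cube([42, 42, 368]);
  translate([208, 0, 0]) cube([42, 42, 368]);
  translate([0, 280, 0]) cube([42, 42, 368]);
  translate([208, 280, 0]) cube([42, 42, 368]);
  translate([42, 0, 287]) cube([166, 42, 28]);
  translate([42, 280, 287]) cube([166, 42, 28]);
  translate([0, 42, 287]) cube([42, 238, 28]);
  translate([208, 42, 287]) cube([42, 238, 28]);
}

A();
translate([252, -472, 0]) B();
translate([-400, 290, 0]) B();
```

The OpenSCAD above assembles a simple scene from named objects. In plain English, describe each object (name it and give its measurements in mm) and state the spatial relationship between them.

A is a rectangular dining table. The top is 754×902×29 mm with its upper surface at z = 681 mm. It stands on four round legs of 74 mm diameter, each leg's bounding box inset 11 mm from the nearest pair of top edges, running from the floor to the underside of the top.

B is a simple wooden stool: a rectangular seat 250 mm (x) by 322 mm (y), 23 mm thick, top face at z = 391 mm, on four square legs, each 42×42 mm in cross-section. The legs rest on z = 0, each flush with a corner of the seat. Four stretchers, 42 mm wide and 28 mm tall, connect adjacent legs with their undersides at z = 287 mm, each running between the inner faces of the legs it joins and aligned with the legs' outer faces on the other axis.

Two stools sit around the table at the −y, −x sides.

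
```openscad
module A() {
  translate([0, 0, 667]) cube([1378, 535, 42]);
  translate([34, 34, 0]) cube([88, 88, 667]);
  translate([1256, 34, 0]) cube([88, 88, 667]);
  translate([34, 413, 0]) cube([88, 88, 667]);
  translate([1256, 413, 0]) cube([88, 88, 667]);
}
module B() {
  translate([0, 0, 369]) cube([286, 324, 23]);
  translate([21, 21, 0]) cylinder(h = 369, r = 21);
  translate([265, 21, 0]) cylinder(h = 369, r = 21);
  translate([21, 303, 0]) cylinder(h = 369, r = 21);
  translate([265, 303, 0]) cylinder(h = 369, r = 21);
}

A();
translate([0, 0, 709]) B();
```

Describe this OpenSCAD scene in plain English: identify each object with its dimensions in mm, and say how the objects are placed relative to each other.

A is a rectangular dining table. The top is 1378×535×42 mm with its upper surface at z = 709 mm. It stands on four 88×88 mm square legs, each inset 34 mm from the nearest pair of top edges, running from the floor to the underside of the top.

B is a four-legged stool. The seat is a 286×324×23 mm slab whose top surface is at z = 392 mm; four round legs, each 42 mm in diameter, run from the floor (z = 0) to the underside of the seat, each leg's axis is inset half a diameter from the nearest pair of seat edges (so the leg's bounding box is flush with the corner).

The stool is on top of the table.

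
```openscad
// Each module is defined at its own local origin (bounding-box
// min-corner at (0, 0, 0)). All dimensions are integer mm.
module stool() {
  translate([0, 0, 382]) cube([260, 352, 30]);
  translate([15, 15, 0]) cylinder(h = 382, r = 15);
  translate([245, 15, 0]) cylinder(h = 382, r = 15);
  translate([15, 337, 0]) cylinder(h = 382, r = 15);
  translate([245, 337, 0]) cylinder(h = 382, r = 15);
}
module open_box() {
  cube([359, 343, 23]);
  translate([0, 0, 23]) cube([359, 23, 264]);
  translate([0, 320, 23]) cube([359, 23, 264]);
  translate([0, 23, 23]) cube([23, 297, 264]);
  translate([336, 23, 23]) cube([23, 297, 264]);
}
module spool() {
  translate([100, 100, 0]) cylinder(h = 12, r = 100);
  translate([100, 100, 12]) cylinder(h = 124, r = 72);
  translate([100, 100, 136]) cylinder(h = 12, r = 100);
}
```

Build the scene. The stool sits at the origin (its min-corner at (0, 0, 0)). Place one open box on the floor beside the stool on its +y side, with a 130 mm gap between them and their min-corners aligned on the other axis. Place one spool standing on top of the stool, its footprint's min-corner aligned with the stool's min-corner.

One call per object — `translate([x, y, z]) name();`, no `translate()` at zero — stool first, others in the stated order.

stool();
translate([0, 482, 0]) open_box();
translate([0, 0, 412]) spool();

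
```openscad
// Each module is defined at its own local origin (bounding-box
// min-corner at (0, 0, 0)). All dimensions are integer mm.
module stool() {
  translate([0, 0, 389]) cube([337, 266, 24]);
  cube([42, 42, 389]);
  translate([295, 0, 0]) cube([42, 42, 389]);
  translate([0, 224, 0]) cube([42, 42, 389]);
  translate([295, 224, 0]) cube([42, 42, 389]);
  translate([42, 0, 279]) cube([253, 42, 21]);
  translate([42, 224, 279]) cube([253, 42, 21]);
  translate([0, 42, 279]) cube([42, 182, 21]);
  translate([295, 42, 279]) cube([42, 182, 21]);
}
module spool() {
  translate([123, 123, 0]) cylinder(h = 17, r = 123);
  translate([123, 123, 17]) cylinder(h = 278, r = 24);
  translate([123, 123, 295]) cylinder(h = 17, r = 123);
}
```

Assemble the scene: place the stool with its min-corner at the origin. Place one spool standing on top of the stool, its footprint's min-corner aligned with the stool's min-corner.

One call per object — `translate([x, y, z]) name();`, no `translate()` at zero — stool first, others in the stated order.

stool();
translate([0, 0, 413]) spool();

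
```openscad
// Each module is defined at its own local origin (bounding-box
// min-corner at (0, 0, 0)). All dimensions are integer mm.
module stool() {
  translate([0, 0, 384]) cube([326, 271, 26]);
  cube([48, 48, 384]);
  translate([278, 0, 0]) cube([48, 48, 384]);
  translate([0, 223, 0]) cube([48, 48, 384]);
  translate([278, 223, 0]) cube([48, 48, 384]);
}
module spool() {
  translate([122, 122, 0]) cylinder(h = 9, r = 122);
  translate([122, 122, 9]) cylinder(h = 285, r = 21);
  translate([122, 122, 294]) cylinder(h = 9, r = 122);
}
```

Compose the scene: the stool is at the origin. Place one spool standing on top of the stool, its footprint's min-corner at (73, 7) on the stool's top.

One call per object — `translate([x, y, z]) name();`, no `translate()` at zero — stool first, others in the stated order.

stool();
translate([73, 7, 410]) spool();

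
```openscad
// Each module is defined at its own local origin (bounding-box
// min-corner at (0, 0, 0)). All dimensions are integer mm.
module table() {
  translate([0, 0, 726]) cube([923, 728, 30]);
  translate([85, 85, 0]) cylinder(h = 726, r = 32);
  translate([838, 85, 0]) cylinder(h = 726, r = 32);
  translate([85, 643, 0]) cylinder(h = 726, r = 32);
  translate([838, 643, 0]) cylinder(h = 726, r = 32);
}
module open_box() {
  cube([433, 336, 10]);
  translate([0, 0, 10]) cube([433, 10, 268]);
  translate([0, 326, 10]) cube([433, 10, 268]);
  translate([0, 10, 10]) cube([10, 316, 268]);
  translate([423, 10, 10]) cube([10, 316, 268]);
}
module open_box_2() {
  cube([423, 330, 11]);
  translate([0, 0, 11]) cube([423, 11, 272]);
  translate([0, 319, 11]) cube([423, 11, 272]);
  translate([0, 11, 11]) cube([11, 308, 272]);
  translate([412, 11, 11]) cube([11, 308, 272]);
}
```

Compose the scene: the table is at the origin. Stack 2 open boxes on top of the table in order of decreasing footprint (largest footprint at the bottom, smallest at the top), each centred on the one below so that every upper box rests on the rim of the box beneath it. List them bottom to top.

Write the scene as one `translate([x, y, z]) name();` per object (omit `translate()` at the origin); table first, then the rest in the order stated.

table();
translate([245, 196, 756]) open_box();
translate([250, 199, 1034]) open_box_2();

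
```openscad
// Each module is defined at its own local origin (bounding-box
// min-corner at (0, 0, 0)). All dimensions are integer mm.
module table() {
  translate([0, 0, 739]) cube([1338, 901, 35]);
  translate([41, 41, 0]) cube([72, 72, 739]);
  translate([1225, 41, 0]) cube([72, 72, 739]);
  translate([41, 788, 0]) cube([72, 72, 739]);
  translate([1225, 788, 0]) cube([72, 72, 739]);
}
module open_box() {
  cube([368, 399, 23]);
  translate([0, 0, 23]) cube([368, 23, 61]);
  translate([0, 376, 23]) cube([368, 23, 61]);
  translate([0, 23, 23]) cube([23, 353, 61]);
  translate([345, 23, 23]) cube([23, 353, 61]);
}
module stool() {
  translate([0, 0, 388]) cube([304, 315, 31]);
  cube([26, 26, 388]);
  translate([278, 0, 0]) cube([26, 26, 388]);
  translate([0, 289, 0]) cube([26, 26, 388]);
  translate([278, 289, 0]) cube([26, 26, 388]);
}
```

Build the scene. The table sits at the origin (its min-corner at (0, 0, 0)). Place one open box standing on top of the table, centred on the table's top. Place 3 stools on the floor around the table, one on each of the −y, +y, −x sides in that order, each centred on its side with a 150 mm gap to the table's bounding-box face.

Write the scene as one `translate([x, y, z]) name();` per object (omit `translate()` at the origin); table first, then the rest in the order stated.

table();
translate([485, 251, 774]) open_box();
translate([517, -465, 0]) stool();
translate([517, 1051, 0]) stool();
translate([-454, 293, 0]) stool();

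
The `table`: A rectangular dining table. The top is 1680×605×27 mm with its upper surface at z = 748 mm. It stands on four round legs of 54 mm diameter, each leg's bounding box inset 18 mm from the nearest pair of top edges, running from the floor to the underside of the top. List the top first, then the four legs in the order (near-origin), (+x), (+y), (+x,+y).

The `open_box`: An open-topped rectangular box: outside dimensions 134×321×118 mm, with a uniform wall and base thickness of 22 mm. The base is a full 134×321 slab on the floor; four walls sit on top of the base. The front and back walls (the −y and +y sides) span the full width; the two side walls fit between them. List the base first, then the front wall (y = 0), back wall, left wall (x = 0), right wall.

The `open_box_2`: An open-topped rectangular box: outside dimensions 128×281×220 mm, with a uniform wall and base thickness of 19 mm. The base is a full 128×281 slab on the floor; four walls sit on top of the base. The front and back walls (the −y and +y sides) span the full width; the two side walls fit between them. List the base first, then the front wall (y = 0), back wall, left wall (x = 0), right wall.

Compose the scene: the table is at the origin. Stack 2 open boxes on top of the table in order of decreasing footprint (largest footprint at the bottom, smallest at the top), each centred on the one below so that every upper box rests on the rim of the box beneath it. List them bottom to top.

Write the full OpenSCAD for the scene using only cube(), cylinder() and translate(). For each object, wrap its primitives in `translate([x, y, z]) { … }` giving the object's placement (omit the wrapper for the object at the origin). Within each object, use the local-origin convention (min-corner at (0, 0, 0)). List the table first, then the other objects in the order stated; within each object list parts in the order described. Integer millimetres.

translate([0, 0, 721]) cube([1680, 605, 27]);
translate([45, 45, 0]) cylinder(h = 721, r = 27);
translate([1635, 45, 0]) cylinder(h = 721, r = 27);
translate([45, 560, 0]) cylinder(h = 721, r = 27);
translate([1635, 560, 0]) cylinder(h = 721, r = 27);
translate([773, 142, 748]) {
  cube([134, 321, 22]);
  translate([0, 0, 22]) cube([134, 22, 96]);
  translate([0, 299, 22]) cube([134, 22, 96]);
  translate([0, 22, 22]) cube([22, 277, 96]);
  translate([112, 22, 22]) cube([22, 277, 96]);
}
translate([776, 162, 866]) {
  cube([128, 281, 19]);
  translate([0, 0, 19]) cube([128, 19, 201]);
  translate([0, 262, 19]) cube([128, 19, 201]);
  translate([0, 19, 19]) cube([19, 243, 201]);
  translate([109, 19, 19]) cube([19, 243, 201]);
}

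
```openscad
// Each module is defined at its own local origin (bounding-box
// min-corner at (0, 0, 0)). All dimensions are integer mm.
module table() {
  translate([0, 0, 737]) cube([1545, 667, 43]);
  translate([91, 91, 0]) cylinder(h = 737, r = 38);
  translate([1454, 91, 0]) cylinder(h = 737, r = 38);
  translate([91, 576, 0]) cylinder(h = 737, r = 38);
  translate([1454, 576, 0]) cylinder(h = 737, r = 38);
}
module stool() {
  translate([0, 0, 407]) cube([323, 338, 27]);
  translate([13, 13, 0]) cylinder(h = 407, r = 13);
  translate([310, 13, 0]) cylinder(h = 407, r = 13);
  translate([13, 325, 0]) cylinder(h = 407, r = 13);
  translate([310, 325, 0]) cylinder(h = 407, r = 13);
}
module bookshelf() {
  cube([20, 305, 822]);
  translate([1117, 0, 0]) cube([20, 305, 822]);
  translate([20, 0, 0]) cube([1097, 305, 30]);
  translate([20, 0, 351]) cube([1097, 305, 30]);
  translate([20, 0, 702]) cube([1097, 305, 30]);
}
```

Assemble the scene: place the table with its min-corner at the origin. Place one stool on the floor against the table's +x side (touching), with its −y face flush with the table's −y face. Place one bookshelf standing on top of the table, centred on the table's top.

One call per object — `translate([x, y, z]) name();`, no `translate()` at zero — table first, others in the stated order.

table();
translate([1545, 0, 0]) stool();
translate([204, 181, 780]) bookshelf();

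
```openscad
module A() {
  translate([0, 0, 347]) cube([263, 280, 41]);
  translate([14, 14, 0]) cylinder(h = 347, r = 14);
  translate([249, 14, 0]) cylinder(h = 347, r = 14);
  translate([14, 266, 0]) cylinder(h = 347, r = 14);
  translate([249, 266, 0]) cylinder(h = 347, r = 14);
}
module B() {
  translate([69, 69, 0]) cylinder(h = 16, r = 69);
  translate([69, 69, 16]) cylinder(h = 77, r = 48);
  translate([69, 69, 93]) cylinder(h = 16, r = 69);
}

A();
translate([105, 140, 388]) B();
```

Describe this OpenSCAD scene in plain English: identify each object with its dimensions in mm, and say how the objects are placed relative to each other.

A is a simple wooden stool: a rectangular seat 263 mm (x) by 280 mm (y), 41 mm thick, top face at z = 388 mm, on four round legs, each 28 mm in diameter. The legs rest on z = 0, each leg's axis is inset half a diameter from the nearest pair of seat edges (so the leg's bounding box is flush with the corner).

B is a spool: two coaxial disc flanges of radius 69 mm and thickness 16 mm, joined by a core cylinder of radius 48 mm and height 77 mm. The lower flange rests on z = 0 and the three cylinders share a vertical axis.

The spool is on top of the stool.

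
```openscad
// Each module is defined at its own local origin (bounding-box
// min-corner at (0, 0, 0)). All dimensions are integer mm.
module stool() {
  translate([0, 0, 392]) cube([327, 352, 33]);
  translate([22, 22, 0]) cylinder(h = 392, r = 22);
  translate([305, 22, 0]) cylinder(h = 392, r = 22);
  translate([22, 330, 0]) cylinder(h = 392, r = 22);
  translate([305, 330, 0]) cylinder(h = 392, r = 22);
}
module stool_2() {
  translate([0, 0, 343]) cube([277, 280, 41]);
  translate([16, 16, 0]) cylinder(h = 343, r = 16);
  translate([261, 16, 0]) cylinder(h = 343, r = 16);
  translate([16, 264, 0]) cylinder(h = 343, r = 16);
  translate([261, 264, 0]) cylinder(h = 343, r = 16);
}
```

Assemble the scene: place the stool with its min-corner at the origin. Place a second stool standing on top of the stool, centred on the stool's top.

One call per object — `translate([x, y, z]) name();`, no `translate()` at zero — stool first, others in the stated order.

stool();
translate([25, 36, 425]) stool_2();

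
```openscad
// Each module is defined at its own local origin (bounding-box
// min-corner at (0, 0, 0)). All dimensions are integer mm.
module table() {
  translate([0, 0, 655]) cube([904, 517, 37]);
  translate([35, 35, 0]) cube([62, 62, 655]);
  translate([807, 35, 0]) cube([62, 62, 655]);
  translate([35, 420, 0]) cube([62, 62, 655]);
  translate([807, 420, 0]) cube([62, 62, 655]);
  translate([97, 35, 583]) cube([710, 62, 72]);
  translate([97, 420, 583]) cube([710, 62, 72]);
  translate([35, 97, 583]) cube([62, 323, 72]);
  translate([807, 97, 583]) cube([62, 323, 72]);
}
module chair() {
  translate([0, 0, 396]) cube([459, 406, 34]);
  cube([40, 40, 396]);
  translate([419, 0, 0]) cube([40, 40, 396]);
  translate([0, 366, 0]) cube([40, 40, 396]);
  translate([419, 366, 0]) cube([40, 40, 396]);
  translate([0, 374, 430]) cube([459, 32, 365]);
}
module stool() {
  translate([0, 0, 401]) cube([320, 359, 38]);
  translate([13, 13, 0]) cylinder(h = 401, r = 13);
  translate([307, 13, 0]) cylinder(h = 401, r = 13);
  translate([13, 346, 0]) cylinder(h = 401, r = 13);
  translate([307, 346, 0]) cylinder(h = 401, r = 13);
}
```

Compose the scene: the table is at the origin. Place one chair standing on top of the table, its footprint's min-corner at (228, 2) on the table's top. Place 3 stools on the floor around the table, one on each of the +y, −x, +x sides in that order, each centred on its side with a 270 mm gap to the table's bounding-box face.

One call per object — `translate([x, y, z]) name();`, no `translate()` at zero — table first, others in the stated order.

table();
translate([228, 2, 692]) chair();
translate([292, 787, 0]) stool();
translate([-590, 79, 0]) stool();
translate([1174, 79, 0]) stool();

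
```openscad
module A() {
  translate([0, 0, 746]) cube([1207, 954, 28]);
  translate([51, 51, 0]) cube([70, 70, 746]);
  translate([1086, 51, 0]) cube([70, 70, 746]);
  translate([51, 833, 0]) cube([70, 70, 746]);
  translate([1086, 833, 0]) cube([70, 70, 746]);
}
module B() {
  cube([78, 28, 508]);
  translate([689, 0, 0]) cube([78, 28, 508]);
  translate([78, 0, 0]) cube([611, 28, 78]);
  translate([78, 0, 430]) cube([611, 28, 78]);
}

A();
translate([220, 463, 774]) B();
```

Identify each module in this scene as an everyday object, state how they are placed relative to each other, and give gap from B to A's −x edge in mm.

The picture frame's min-x is at 220; the table's min-x is 0; gap = 220 mm.

A is a table. B is a picture frame. The picture frame is on top of the table, centred. The gap from the picture frame to the table's −x edge is 220 mm.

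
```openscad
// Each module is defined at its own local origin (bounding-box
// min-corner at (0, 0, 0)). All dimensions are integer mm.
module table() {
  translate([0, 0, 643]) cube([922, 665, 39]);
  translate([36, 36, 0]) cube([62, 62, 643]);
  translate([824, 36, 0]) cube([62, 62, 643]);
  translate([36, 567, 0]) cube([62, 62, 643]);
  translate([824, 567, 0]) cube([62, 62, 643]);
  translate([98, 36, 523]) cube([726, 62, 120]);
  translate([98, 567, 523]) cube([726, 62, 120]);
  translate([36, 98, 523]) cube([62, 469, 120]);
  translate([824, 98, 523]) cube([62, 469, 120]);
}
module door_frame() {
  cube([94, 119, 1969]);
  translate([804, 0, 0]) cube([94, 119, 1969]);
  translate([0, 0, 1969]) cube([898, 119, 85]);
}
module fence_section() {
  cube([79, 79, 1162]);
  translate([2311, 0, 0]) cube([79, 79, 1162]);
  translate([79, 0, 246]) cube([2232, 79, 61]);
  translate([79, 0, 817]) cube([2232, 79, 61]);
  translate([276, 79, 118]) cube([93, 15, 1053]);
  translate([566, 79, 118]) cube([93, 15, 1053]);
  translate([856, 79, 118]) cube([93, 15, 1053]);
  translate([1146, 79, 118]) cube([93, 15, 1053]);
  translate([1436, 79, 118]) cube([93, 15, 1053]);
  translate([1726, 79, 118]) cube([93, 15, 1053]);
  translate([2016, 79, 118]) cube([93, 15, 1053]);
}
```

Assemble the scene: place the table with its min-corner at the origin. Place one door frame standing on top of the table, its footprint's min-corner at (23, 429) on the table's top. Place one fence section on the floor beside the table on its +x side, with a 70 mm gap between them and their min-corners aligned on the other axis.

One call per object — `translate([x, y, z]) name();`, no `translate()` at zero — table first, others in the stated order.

table();
translate([23, 429, 682]) door_frame();
translate([992, 0, 0]) fence_section();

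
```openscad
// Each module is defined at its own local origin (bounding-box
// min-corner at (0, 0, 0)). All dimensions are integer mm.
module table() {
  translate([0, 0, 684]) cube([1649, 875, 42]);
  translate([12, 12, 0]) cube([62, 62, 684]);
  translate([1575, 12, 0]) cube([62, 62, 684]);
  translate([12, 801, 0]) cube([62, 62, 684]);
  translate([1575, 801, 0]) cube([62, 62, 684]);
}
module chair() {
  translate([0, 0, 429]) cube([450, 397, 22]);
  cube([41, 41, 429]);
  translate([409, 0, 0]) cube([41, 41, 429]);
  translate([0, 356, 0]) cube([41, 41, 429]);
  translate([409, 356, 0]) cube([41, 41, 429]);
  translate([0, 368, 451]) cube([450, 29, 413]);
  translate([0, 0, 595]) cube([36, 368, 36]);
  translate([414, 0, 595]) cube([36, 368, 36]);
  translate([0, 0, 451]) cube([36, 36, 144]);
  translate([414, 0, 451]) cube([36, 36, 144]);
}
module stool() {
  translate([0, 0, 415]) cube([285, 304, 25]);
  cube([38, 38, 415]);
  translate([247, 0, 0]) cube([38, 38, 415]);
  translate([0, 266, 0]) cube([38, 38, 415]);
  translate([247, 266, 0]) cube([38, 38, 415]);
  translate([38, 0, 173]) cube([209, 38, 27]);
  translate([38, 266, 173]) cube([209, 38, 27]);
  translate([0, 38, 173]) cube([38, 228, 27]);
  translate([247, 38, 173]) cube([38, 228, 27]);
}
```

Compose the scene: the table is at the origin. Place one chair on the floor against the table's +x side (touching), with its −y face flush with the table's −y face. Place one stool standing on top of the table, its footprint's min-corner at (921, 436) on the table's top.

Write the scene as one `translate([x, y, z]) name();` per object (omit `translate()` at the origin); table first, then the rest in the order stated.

table();
translate([1649, 0, 0]) chair();
translate([921, 436, 726]) stool();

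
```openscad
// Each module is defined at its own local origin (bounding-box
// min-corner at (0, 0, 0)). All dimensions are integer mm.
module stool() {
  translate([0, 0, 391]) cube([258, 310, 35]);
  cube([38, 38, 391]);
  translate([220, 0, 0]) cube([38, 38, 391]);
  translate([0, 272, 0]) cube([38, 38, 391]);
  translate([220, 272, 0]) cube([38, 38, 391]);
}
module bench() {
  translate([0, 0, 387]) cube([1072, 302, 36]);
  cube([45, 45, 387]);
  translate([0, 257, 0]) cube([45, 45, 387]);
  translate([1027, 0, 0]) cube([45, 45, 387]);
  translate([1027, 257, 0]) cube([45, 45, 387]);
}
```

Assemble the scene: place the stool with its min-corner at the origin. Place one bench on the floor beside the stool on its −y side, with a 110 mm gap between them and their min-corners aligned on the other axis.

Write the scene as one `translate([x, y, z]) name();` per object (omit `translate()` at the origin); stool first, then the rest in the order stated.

stool();
translate([0, -412, 0]) bench();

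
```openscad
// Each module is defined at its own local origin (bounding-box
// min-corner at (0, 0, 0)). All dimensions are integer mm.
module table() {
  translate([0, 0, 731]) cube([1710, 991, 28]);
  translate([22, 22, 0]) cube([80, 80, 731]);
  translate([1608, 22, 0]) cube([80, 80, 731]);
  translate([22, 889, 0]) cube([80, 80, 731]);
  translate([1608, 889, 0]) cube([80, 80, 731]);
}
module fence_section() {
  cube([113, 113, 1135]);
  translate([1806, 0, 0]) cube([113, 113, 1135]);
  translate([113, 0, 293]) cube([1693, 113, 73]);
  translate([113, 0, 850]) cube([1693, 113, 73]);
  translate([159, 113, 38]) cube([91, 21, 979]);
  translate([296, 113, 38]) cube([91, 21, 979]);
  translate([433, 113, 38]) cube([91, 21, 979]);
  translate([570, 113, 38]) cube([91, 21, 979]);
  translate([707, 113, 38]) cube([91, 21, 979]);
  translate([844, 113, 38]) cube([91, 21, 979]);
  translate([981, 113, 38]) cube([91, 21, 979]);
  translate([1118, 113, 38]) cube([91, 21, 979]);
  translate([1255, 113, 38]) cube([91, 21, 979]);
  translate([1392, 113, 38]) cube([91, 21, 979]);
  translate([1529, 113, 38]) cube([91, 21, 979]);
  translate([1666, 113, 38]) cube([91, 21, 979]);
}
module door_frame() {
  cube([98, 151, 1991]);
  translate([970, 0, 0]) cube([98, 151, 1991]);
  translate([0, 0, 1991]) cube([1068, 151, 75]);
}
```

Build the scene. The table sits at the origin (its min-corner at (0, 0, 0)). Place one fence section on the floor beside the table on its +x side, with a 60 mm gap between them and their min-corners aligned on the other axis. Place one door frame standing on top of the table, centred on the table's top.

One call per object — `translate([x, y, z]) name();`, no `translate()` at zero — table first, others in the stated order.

table();
translate([1770, 0, 0]) fence_section();
translate([321, 420, 759]) door_frame();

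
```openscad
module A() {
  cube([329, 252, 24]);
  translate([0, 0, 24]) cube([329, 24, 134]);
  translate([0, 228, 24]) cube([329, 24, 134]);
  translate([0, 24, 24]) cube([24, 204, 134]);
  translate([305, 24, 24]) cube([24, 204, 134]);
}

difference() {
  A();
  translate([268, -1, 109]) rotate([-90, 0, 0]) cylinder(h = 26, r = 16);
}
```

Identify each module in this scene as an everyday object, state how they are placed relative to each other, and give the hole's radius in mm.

A is an open box. The open box has a circular hole through its front wall. The hole's radius is 16 mm.

The subtracted cylinder has r = 16 mm.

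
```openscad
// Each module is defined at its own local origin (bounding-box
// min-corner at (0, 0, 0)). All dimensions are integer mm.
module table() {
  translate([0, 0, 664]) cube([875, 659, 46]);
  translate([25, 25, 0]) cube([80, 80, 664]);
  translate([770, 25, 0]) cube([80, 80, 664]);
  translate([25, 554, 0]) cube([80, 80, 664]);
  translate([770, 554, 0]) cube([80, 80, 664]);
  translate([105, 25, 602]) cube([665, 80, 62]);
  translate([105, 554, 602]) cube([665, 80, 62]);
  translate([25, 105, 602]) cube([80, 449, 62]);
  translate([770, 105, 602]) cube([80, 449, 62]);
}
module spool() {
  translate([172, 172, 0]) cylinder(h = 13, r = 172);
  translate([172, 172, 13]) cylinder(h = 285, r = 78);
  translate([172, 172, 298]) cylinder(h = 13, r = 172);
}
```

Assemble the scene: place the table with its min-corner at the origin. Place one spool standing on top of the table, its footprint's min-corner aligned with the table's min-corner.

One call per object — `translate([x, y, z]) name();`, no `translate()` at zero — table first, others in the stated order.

table();
translate([0, 0, 710]) spool();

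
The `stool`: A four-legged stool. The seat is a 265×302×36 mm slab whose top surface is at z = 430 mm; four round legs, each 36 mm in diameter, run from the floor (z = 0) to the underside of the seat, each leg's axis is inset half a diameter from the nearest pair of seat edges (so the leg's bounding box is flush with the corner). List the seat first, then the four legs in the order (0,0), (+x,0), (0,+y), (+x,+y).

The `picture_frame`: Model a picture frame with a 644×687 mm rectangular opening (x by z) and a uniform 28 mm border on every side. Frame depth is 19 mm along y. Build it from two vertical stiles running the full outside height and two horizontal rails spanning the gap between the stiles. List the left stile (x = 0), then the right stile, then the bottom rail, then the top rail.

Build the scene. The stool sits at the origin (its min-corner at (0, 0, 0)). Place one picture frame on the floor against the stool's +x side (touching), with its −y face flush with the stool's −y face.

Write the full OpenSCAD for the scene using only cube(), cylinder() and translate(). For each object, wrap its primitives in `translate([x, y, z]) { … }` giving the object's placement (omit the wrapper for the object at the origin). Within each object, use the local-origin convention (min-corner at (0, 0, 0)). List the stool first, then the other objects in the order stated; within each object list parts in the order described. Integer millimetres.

translate([0, 0, 394]) cube([265, 302, 36]);
translate([18, 18, 0]) cylinder(h = 394, r = 18);
translate([247, 18, 0]) cylinder(h = 394, r = 18);
translate([18, 284, 0]) cylinder(h = 394, r = 18);
translate([247, 284, 0]) cylinder(h = 394, r = 18);
translate([265, 0, 0]) {
  cube([28, 19, 743]);
  translate([672, 0, 0]) cube([28, 19, 743]);
  translate([28, 0, 0]) cube([644, 19, 28]);
  translate([28, 0, 715]) cube([644, 19, 28]);
}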